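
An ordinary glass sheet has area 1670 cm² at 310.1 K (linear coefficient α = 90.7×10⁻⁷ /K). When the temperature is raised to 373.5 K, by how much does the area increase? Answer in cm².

ΔA = 1.92 cm²

Area coefficient ≈ 2α; |ΔT| = 63.4 K
ΔA = 2αA₀ΔT = 2(90.7×10⁻⁷)(1670)(63.4) = 1.92 cm²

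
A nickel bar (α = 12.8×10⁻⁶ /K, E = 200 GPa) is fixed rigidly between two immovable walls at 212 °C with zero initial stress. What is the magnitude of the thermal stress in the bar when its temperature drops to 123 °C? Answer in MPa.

Fully constrained: the free strain ε = αΔT is blocked, so σ = Eε = EαΔT.
|ΔT| = 89 K
σ = 200×10⁹ × 12.8×10⁻⁶ × 89 = 2.28×10⁸ Pa

σ = 228 MPa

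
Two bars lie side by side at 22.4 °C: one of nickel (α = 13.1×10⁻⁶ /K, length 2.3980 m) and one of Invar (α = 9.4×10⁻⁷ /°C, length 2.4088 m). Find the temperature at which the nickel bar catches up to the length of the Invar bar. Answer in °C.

T = 392.9 °C

L₁(1 + α₁ΔT) = L₂(1 + α₂ΔT) ⇒ ΔT = (L₂ − L₁)/(α₁L₁ − α₂L₂)
L₂ − L₁ = 2.4088 − 2.3980 = 1.08×10⁻² m
α₁L₁ − α₂L₂ = 13.1×10⁻⁶×2.3980 − 9.4×10⁻⁷×2.4088 = 2.9149528×10⁻⁵ m/K
ΔT = 1.08×10⁻² / 2.9149528×10⁻⁵ = 370.503 K
T = 22.4 + 370.503 = 392.903 °C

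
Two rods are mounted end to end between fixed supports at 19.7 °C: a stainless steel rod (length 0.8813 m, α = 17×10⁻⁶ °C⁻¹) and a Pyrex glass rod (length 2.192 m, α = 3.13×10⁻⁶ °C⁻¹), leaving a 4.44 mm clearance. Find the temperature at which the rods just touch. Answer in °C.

T = 223 °C

Gap closes when ΔL₁ + ΔL₂ = 4.44 mm = 4.44×10⁻³ m
(α₁L₁ + α₂L₂)ΔT = g
α₁L₁ + α₂L₂ = 17×10⁻⁶×0.8813 + 3.13×10⁻⁶×2.192 = 2.184306×10⁻⁵ m/K
ΔT = 4.44×10⁻³ / 2.184306×10⁻⁵ = 203.27 K
T = 19.7 + 203.27 = 222.97 °C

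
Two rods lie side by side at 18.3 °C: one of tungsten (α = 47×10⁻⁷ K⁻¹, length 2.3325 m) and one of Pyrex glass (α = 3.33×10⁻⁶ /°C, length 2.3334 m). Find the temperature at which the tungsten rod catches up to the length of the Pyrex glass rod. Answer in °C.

Equal length when α₁L₁ΔT − α₂L₂ΔT = L₂ − L₁ = 9.00×10⁻⁴ m
α₁L₁ = 1.096275×10⁻⁵, α₂L₂ = 7.770222×10⁻⁶ → Δ(αL) = 3.192528×10⁻⁶ m/K
ΔT = 9.00×10⁻⁴ / 3.192528×10⁻⁶ = 281.908 K, so T = 18.3 + 281.908 = 300.208 °C

T = 300.2 °C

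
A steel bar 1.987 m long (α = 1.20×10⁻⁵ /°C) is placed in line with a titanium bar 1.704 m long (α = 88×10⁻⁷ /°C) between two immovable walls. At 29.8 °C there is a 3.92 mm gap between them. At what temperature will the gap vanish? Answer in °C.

T = 131 °C

Gap closes when ΔL₁ + ΔL₂ = 3.92 mm = 3.92×10⁻³ m
(α₁L₁ + α₂L₂)ΔT = g
α₁L₁ + α₂L₂ = 1.20×10⁻⁵×1.987 + 88×10⁻⁷×1.704 = 3.88392×10⁻⁵ m/K
ΔT = 3.92×10⁻³ / 3.88392×10⁻⁵ = 100.93 K
T = 29.8 + 100.93 = 130.73 °C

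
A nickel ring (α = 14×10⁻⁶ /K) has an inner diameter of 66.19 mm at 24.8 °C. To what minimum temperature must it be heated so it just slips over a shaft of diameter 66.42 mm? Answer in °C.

Required Δd = 66.42 − 66.19 = 0.23 mm
Δd = αd₀ΔT ⇒ ΔT = Δd/(αd₀) = 0.23 / (14×10⁻⁶ × 66.19) = 248.20 K
T_min = 24.8 + 248.20 = 273.00 °C

T = 273 °C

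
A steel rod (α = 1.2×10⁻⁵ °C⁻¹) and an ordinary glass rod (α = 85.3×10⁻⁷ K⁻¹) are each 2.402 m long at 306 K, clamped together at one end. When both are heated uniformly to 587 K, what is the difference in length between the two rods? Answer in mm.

2.34 mm

ΔT = 281 K
steel: ΔL = 1.2×10⁻⁵ × 2.402 m × 281 = 8.0995×10⁻³ m = 8.0995 mm
ordinary glass: ΔL = 85.3×10⁻⁷ × 2.402 m × 281 = 5.7574×10⁻³ m = 5.7574 mm
difference = 8.0995 − 5.7574 = 2.3421 mm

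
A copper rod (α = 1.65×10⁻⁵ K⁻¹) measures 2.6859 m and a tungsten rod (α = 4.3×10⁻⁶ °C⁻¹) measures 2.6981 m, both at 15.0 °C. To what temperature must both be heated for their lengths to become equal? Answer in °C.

T = 387.9 °C

Equal length when α₁L₁ΔT − α₂L₂ΔT = L₂ − L₁ = 1.22×10⁻² m
α₁L₁ = 4.431735×10⁻⁵, α₂L₂ = 1.160183×10⁻⁵ → Δ(αL) = 3.271552×10⁻⁵ m/K
ΔT = 1.22×10⁻² / 3.271552×10⁻⁵ = 372.912 K, so T = 15.0 + 372.912 = 387.912 °C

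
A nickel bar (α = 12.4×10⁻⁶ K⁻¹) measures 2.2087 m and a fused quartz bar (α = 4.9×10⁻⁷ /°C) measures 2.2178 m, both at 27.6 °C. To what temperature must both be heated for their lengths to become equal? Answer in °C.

Equal length when α₁L₁ΔT − α₂L₂ΔT = L₂ − L₁ = 9.10×10⁻³ m
α₁L₁ = 2.738788×10⁻⁵, α₂L₂ = 1.086722×10⁻⁶ → Δ(αL) = 2.6301158×10⁻⁵ m/K
ΔT = 9.10×10⁻³ / 2.6301158×10⁻⁵ = 345.992 K, so T = 27.6 + 345.992 = 373.592 °C

T = 373.6 °C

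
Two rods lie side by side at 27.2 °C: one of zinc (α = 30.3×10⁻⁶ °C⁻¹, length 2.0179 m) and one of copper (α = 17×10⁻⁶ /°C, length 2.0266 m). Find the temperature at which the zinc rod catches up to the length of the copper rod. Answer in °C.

T = 353.2 °C

L₁(1 + α₁ΔT) = L₂(1 + α₂ΔT) ⇒ ΔT = (L₂ − L₁)/(α₁L₁ − α₂L₂)
L₂ − L₁ = 2.0266 − 2.0179 = 8.70×10⁻³ m
α₁L₁ − α₂L₂ = 30.3×10⁻⁶×2.0179 − 17×10⁻⁶×2.0266 = 2.669017×10⁻⁵ m/K
ΔT = 8.70×10⁻³ / 2.669017×10⁻⁵ = 325.963 K
T = 27.2 + 325.963 = 353.163 °C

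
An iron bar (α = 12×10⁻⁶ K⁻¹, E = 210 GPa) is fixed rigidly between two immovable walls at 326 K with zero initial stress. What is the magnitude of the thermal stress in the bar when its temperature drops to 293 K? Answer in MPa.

Fully constrained: the free strain ε = αΔT is blocked, so σ = Eε = EαΔT.
|ΔT| = 33 K
σ = 210×10⁹ × 12×10⁻⁶ × 33 = 8.32×10⁷ Pa

σ = 83.2 MPa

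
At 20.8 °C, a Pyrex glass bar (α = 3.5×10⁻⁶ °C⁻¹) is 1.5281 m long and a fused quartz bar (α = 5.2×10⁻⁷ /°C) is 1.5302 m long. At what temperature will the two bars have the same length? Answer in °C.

Equal length when α₁L₁ΔT − α₂L₂ΔT = L₂ − L₁ = 2.10×10⁻³ m
α₁L₁ = 5.34835×10⁻⁶, α₂L₂ = 7.95704×10⁻⁷ → Δ(αL) = 4.552646×10⁻⁶ m/K
ΔT = 2.10×10⁻³ / 4.552646×10⁻⁶ = 461.270 K, so T = 20.8 + 461.270 = 482.070 °C

T = 482.1 °C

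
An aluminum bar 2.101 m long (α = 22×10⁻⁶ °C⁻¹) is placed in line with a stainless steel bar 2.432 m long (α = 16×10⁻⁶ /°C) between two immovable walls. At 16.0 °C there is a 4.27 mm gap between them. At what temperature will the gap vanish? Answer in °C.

T = 66.2 °C

α₁L₁ = 4.6222×10⁻⁵ m/K, α₂L₂ = 3.8912×10⁻⁵ m/K → total 8.5134×10⁻⁵ m/K
ΔT = g/(α₁L₁+α₂L₂) = 4.27×10⁻³ / 8.5134×10⁻⁵ = 50.156 K
T = 16.0 + 50.156 = 66.156 °C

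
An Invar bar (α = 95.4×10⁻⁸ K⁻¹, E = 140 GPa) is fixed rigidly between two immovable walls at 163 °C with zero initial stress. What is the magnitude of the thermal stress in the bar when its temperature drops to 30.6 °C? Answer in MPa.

σ = 17.7 MPa

Fully constrained: the free strain ε = αΔT is blocked, so σ = Eε = EαΔT.
|ΔT| = 132.4 K
σ = 140×10⁹ × 95.4×10⁻⁸ × 132.4 = 1.77×10⁷ Pa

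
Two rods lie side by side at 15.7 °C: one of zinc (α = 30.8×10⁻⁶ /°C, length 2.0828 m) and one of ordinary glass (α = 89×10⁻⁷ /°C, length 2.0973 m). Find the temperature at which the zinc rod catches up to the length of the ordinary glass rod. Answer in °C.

T = 334.5 °C

L₁(1 + α₁ΔT) = L₂(1 + α₂ΔT) ⇒ ΔT = (L₂ − L₁)/(α₁L₁ − α₂L₂)
L₂ − L₁ = 2.0973 − 2.0828 = 1.45×10⁻² m
α₁L₁ − α₂L₂ = 30.8×10⁻⁶×2.0828 − 89×10⁻⁷×2.0973 = 4.548427×10⁻⁵ m/K
ΔT = 1.45×10⁻² / 4.548427×10⁻⁵ = 318.792 K
T = 15.7 + 318.792 = 334.492 °C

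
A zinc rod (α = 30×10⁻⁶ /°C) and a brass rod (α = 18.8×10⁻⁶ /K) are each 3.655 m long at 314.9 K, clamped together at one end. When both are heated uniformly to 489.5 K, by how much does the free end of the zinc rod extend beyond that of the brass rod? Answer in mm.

7.15 mm

ΔT = 174.6 K
zinc: ΔL = 30×10⁻⁶ × 3.655 m × 174.6 = 1.9145×10⁻² m = 19.145 mm
brass: ΔL = 18.8×10⁻⁶ × 3.655 m × 174.6 = 1.1997×10⁻² m = 11.997 mm
difference = 19.145 − 11.997 = 7.148 mm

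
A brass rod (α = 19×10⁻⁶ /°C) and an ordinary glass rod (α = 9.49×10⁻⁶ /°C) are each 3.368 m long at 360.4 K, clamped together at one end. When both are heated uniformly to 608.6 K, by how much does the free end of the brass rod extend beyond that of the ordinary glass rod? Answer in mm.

ΔT = 248.2 K
brass: ΔL = 19×10⁻⁶ × 3.368 m × 248.2 = 1.5883×10⁻² m = 15.883 mm
ordinary glass: ΔL = 9.49×10⁻⁶ × 3.368 m × 248.2 = 7.9330×10⁻³ m = 7.9330 mm
difference = 15.883 − 7.9330 = 7.950 mm

7.95 mm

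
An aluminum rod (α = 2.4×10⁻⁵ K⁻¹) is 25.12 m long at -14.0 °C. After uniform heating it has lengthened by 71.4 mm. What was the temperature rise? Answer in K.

ΔL = αL₀ΔT ⇒ ΔT = ΔL / (αL₀)
ΔT = 71.4×10⁻³ m / (2.4×10⁻⁵ × 25.12 m) = 118.43 K

ΔT = 118 K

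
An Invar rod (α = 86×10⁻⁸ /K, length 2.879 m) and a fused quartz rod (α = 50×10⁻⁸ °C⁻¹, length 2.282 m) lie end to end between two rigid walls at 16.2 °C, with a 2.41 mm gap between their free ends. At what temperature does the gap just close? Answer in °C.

α₁L₁ = 2.47594×10⁻⁶ m/K, α₂L₂ = 1.141×10⁻⁶ m/K → total 3.61694×10⁻⁶ m/K
ΔT = g/(α₁L₁+α₂L₂) = 2.41×10⁻³ / 3.61694×10⁻⁶ = 666.31 K
T = 16.2 + 666.31 = 682.51 °C

T = 683 °C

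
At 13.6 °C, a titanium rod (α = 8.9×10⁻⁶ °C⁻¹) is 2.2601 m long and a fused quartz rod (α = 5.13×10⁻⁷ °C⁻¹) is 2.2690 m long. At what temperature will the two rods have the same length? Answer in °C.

T = 483.2 °C

L₁(1 + α₁ΔT) = L₂(1 + α₂ΔT) ⇒ ΔT = (L₂ − L₁)/(α₁L₁ − α₂L₂)
L₂ − L₁ = 2.2690 − 2.2601 = 8.90×10⁻³ m
α₁L₁ − α₂L₂ = 8.9×10⁻⁶×2.2601 − 5.13×10⁻⁷×2.2690 = 1.8950893×10⁻⁵ m/K
ΔT = 8.90×10⁻³ / 1.8950893×10⁻⁵ = 469.635 K
T = 13.6 + 469.635 = 483.235 °C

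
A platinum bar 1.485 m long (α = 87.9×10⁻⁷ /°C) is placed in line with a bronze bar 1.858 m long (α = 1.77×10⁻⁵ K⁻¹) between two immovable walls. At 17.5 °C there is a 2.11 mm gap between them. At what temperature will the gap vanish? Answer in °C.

T = 63.4 °C

α₁L₁ = 1.305315×10⁻⁵ m/K, α₂L₂ = 3.28866×10⁻⁵ m/K → total 4.593975×10⁻⁵ m/K
ΔT = g/(α₁L₁+α₂L₂) = 2.11×10⁻³ / 4.593975×10⁻⁵ = 45.930 K
T = 17.5 + 45.930 = 63.430 °C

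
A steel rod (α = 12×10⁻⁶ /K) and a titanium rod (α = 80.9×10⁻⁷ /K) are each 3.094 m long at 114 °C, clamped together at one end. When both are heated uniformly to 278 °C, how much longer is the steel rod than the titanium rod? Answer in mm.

ΔT = 164 K
steel: ΔL = 12×10⁻⁶ × 3.094 m × 164 = 6.0890×10⁻³ m = 6.0890 mm
titanium: ΔL = 80.9×10⁻⁷ × 3.094 m × 164 = 4.1050×10⁻³ m = 4.1050 mm
difference = 6.0890 − 4.1050 = 1.984 mm

1.98 mm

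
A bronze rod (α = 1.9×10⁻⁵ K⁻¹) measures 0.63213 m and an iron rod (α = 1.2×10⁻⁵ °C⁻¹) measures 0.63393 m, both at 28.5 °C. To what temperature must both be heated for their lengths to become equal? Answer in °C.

Equal length when α₁L₁ΔT − α₂L₂ΔT = L₂ − L₁ = 1.80×10⁻³ m
α₁L₁ = 1.201047×10⁻⁵, α₂L₂ = 7.60716×10⁻⁶ → Δ(αL) = 4.40331×10⁻⁶ m/K
ΔT = 1.80×10⁻³ / 4.40331×10⁻⁶ = 408.783 K, so T = 28.5 + 408.783 = 437.283 °C

T = 437.3 °C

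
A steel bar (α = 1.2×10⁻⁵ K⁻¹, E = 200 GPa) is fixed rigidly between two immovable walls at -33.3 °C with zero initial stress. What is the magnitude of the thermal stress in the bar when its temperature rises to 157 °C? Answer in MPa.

σ = 457 MPa

Fully constrained: the free strain ε = αΔT is blocked, so σ = Eε = EαΔT.
|ΔT| = 190.3 K
σ = 200×10⁹ × 1.2×10⁻⁵ × 190.3 = 4.57×10⁸ Pa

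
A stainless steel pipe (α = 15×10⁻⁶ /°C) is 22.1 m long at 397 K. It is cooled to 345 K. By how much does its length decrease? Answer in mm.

ΔL = 17.2 mm

|ΔT| = |345 − 397| = 52 K
ΔL = αL₀ΔT = (15×10⁻⁶)(22.1)(52) = 1.72×10⁻² m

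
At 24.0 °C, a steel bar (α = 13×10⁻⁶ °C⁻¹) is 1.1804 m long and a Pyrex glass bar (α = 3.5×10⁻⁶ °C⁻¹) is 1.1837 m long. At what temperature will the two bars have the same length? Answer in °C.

Equal length when α₁L₁ΔT − α₂L₂ΔT = L₂ − L₁ = 3.30×10⁻³ m
α₁L₁ = 1.53452×10⁻⁵, α₂L₂ = 4.14295×10⁻⁶ → Δ(αL) = 1.120225×10⁻⁵ m/K
ΔT = 3.30×10⁻³ / 1.120225×10⁻⁵ = 294.584 K, so T = 24.0 + 294.584 = 318.584 °C

T = 318.6 °C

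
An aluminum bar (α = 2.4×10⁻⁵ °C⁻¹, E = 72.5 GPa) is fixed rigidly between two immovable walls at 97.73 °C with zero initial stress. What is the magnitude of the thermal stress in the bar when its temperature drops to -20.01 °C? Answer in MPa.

Fully constrained: the free strain ε = αΔT is blocked, so σ = Eε = EαΔT.
|ΔT| = 117.74 K
σ = 72.5×10⁹ × 2.4×10⁻⁵ × 117.74 = 2.05×10⁸ Pa

σ = 205 MPa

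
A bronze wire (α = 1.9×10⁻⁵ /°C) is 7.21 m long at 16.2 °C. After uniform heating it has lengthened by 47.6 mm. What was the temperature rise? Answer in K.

ΔT = 347 K

ΔL = αL₀ΔT ⇒ ΔT = ΔL / (αL₀)
ΔT = 47.6×10⁻³ m / (1.9×10⁻⁵ × 7.21 m) = 347.47 K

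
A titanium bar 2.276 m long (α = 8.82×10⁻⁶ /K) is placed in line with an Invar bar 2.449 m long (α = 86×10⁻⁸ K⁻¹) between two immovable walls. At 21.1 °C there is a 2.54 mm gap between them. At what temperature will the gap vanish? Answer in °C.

T = 136 °C

Gap closes when ΔL₁ + ΔL₂ = 2.54 mm = 2.54×10⁻³ m
(α₁L₁ + α₂L₂)ΔT = g
α₁L₁ + α₂L₂ = 8.82×10⁻⁶×2.276 + 86×10⁻⁸×2.449 = 2.218046×10⁻⁵ m/K
ΔT = 2.54×10⁻³ / 2.218046×10⁻⁵ = 114.52 K
T = 21.1 + 114.52 = 135.62 °C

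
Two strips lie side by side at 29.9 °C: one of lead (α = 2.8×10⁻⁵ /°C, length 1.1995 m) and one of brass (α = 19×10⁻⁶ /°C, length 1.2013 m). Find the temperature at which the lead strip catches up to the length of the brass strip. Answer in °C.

Equal length when α₁L₁ΔT − α₂L₂ΔT = L₂ − L₁ = 1.80×10⁻³ m
α₁L₁ = 3.3586×10⁻⁵, α₂L₂ = 2.28247×10⁻⁵ → Δ(αL) = 1.07613×10⁻⁵ m/K
ΔT = 1.80×10⁻³ / 1.07613×10⁻⁵ = 167.266 K, so T = 29.9 + 167.266 = 197.166 °C

T = 197.2 °C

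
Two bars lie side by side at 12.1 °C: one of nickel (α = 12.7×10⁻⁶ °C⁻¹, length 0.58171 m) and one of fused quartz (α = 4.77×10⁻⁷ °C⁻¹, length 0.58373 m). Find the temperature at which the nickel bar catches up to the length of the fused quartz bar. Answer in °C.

T = 296.2 °C

Equal length when α₁L₁ΔT − α₂L₂ΔT = L₂ − L₁ = 2.02×10⁻³ m
α₁L₁ = 7.387717×10⁻⁶, α₂L₂ = 2.7843921×10⁻⁷ → Δ(αL) = 7.10927779×10⁻⁶ m/K
ΔT = 2.02×10⁻³ / 7.10927779×10⁻⁶ = 284.136 K, so T = 12.1 + 284.136 = 296.236 °C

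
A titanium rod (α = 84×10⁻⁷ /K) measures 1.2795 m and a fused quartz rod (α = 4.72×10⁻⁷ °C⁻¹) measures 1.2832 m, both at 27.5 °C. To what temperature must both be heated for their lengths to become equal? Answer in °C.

T = 392.3 °C

Equal length when α₁L₁ΔT − α₂L₂ΔT = L₂ − L₁ = 3.70×10⁻³ m
α₁L₁ = 1.07478×10⁻⁵, α₂L₂ = 6.056704×10⁻⁷ → Δ(αL) = 1.01421296×10⁻⁵ m/K
ΔT = 3.70×10⁻³ / 1.01421296×10⁻⁵ = 364.815 K, so T = 27.5 + 364.815 = 392.315 °C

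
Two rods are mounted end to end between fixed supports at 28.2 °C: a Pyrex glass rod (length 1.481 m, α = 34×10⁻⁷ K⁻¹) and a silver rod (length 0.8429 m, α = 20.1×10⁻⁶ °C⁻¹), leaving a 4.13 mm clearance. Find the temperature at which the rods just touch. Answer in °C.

T = 216 °C

Gap closes when ΔL₁ + ΔL₂ = 4.13 mm = 4.13×10⁻³ m
(α₁L₁ + α₂L₂)ΔT = g
α₁L₁ + α₂L₂ = 34×10⁻⁷×1.481 + 20.1×10⁻⁶×0.8429 = 2.197769×10⁻⁵ m/K
ΔT = 4.13×10⁻³ / 2.197769×10⁻⁵ = 187.92 K
T = 28.2 + 187.92 = 216.12 °C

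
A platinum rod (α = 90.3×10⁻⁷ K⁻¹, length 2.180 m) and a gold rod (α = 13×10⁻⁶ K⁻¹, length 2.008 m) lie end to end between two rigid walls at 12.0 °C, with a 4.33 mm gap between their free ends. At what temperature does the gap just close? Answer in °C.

T = 107 °C

α₁L₁ = 1.96854×10⁻⁵ m/K, α₂L₂ = 2.6104×10⁻⁵ m/K → total 4.57894×10⁻⁵ m/K
ΔT = g/(α₁L₁+α₂L₂) = 4.33×10⁻³ / 4.57894×10⁻⁵ = 94.56 K
T = 12.0 + 94.56 = 106.56 °C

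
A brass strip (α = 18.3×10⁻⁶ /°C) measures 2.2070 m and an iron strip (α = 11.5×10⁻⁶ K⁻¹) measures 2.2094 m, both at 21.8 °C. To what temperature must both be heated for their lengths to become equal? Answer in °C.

T = 182.0 °C

Equal length when α₁L₁ΔT − α₂L₂ΔT = L₂ − L₁ = 2.40×10⁻³ m
α₁L₁ = 4.03881×10⁻⁵, α₂L₂ = 2.54081×10⁻⁵ → Δ(αL) = 1.498×10⁻⁵ m/K
ΔT = 2.40×10⁻³ / 1.498×10⁻⁵ = 160.214 K, so T = 21.8 + 160.214 = 182.014 °C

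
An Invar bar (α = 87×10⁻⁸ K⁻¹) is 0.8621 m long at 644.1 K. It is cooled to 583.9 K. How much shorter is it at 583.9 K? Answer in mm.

ΔL = 0.0452 mm

|ΔT| = |583.9 − 644.1| = 60.2 K
ΔL = αL₀ΔT = (87×10⁻⁸)(0.8621)(60.2) = 4.52×10⁻⁵ m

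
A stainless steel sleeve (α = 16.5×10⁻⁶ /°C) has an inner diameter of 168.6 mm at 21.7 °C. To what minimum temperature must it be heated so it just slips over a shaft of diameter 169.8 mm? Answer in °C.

Required Δd = 169.8 − 168.6 = 1.2 mm
Δd = αd₀ΔT ⇒ ΔT = Δd/(αd₀) = 1.2 / (16.5×10⁻⁶ × 168.6) = 431.36 K
T_min = 21.7 + 431.36 = 453.06 °C

T = 453 °C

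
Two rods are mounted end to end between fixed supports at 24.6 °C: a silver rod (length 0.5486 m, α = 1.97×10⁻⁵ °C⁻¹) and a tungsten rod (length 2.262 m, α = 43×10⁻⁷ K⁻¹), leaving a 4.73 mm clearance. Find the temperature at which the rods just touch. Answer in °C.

Gap closes when ΔL₁ + ΔL₂ = 4.73 mm = 4.73×10⁻³ m
(α₁L₁ + α₂L₂)ΔT = g
α₁L₁ + α₂L₂ = 1.97×10⁻⁵×0.5486 + 43×10⁻⁷×2.262 = 2.053402×10⁻⁵ m/K
ΔT = 4.73×10⁻³ / 2.053402×10⁻⁵ = 230.35 K
T = 24.6 + 230.35 = 254.95 °C

T = 255 °C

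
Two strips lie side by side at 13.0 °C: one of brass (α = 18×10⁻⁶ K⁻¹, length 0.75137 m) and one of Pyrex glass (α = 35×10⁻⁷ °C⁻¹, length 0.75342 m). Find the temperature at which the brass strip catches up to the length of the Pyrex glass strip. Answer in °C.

L₁(1 + α₁ΔT) = L₂(1 + α₂ΔT) ⇒ ΔT = (L₂ − L₁)/(α₁L₁ − α₂L₂)
L₂ − L₁ = 0.75342 − 0.75137 = 2.05×10⁻³ m
α₁L₁ − α₂L₂ = 18×10⁻⁶×0.75137 − 35×10⁻⁷×0.75342 = 1.088769×10⁻⁵ m/K
ΔT = 2.05×10⁻³ / 1.088769×10⁻⁵ = 188.286 K
T = 13.0 + 188.286 = 201.286 °C

T = 201.3 °C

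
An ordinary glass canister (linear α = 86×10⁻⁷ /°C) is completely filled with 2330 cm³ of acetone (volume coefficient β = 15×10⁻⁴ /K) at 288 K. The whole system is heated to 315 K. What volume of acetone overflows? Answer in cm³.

The canister also expands: β_container ≈ 3α = 2.58×10⁻⁵ /K
Net overflow = V₀(β_liq − 3α_cont)ΔT
β − 3α = 1.50×10⁻³ − 2.58×10⁻⁵ = 1.4742×10⁻³ /K; ΔT = 27 K
ΔV = 2330 × 1.4742×10⁻³ × 27 = 92.7 cm³

92.7 cm³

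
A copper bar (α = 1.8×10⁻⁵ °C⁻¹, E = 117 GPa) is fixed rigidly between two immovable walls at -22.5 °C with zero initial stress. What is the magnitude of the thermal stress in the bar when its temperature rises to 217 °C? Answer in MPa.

Fully constrained: the free strain ε = αΔT is blocked, so σ = Eε = EαΔT.
|ΔT| = 239.5 K
σ = 117×10⁹ × 1.8×10⁻⁵ × 239.5 = 5.04×10⁸ Pa

σ = 504 MPa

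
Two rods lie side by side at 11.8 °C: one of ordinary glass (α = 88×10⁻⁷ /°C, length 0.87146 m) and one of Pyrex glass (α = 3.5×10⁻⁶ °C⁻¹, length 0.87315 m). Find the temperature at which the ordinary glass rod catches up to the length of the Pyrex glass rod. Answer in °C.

T = 378.2 °C

L₁(1 + α₁ΔT) = L₂(1 + α₂ΔT) ⇒ ΔT = (L₂ − L₁)/(α₁L₁ − α₂L₂)
L₂ − L₁ = 0.87315 − 0.87146 = 1.69×10⁻³ m
α₁L₁ − α₂L₂ = 88×10⁻⁷×0.87146 − 3.5×10⁻⁶×0.87315 = 4.612823×10⁻⁶ m/K
ΔT = 1.69×10⁻³ / 4.612823×10⁻⁶ = 366.370 K
T = 11.8 + 366.370 = 378.170 °C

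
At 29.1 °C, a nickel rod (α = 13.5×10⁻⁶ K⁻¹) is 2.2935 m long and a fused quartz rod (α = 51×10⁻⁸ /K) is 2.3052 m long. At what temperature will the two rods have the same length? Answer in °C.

L₁(1 + α₁ΔT) = L₂(1 + α₂ΔT) ⇒ ΔT = (L₂ − L₁)/(α₁L₁ − α₂L₂)
L₂ − L₁ = 2.3052 − 2.2935 = 1.17×10⁻² m
α₁L₁ − α₂L₂ = 13.5×10⁻⁶×2.2935 − 51×10⁻⁸×2.3052 = 2.9786598×10⁻⁵ m/K
ΔT = 1.17×10⁻² / 2.9786598×10⁻⁵ = 392.794 K
T = 29.1 + 392.794 = 421.894 °C

T = 421.9 °C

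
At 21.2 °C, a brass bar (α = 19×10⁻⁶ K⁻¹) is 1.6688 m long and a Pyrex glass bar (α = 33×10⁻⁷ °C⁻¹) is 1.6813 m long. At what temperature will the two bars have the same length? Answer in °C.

T = 499.0 °C

L₁(1 + α₁ΔT) = L₂(1 + α₂ΔT) ⇒ ΔT = (L₂ − L₁)/(α₁L₁ − α₂L₂)
L₂ − L₁ = 1.6813 − 1.6688 = 1.25×10⁻² m
α₁L₁ − α₂L₂ = 19×10⁻⁶×1.6688 − 33×10⁻⁷×1.6813 = 2.615891×10⁻⁵ m/K
ΔT = 1.25×10⁻² / 2.615891×10⁻⁵ = 477.849 K
T = 21.2 + 477.849 = 499.049 °C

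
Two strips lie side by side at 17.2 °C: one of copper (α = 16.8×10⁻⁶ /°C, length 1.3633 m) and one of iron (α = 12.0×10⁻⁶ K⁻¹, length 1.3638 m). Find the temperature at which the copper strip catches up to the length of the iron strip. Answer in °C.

T = 93.68 °C

Equal length when α₁L₁ΔT − α₂L₂ΔT = L₂ − L₁ = 5.00×10⁻⁴ m
α₁L₁ = 2.290344×10⁻⁵, α₂L₂ = 1.63656×10⁻⁵ → Δ(αL) = 6.53784×10⁻⁶ m/K
ΔT = 5.00×10⁻⁴ / 6.53784×10⁻⁶ = 76.4779 K, so T = 17.2 + 76.4779 = 93.6779 °C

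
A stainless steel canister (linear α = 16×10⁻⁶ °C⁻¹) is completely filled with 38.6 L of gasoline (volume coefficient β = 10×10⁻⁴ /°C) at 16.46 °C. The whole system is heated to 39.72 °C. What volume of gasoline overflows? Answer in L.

0.855 L

The canister also expands: β_container ≈ 3α = 4.8×10⁻⁵ /K
Net overflow = V₀(β_liq − 3α_cont)ΔT
β − 3α = 1.00×10⁻³ − 4.8×10⁻⁵ = 9.52×10⁻⁴ /K; ΔT = 23.26 K
ΔV = 38.6 × 9.52×10⁻⁴ × 23.26 = 0.855 L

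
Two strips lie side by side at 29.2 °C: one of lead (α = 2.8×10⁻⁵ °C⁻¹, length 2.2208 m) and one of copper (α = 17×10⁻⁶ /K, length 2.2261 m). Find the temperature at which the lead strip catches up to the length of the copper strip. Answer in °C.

L₁(1 + α₁ΔT) = L₂(1 + α₂ΔT) ⇒ ΔT = (L₂ − L₁)/(α₁L₁ − α₂L₂)
L₂ − L₁ = 2.2261 − 2.2208 = 5.30×10⁻³ m
α₁L₁ − α₂L₂ = 2.8×10⁻⁵×2.2208 − 17×10⁻⁶×2.2261 = 2.43387×10⁻⁵ m/K
ΔT = 5.30×10⁻³ / 2.43387×10⁻⁵ = 217.760 K
T = 29.2 + 217.760 = 246.960 °C

T = 247.0 °C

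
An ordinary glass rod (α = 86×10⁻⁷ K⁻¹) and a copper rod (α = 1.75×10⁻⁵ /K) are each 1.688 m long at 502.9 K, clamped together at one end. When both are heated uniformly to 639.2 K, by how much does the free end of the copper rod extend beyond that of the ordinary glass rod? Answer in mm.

ΔT = 136.3 K
ordinary glass: ΔL = 86×10⁻⁷ × 1.688 m × 136.3 = 1.9786×10⁻³ m = 1.9786 mm
copper: ΔL = 1.75×10⁻⁵ × 1.688 m × 136.3 = 4.0263×10⁻³ m = 4.0263 mm
difference = 4.0263 − 1.9786 = 2.0477 mm

2.05 mm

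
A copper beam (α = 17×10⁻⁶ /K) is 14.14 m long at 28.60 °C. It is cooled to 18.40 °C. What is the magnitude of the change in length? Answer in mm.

ΔL = 2.45 mm

|ΔT| = |18.40 − 28.60| = 10.20 K
ΔL = αL₀ΔT = (17×10⁻⁶)(14.14)(10.20) = 2.45×10⁻³ m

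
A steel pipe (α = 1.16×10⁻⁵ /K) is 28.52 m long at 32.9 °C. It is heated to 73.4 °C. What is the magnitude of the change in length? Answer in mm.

|ΔT| = |73.4 − 32.9| = 40.5 K
ΔL = αL₀ΔT = (1.16×10⁻⁵)(28.52)(40.5) = 1.34×10⁻² m

ΔL = 13.4 mm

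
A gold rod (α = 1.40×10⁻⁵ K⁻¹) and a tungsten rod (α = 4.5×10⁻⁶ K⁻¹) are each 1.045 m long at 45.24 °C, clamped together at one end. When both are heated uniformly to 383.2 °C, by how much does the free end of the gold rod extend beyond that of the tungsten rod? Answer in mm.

3.36 mm

ΔT = 337.96 K
gold: ΔL = 1.40×10⁻⁵ × 1.045 m × 337.96 = 4.9444×10⁻³ m = 4.9444 mm
tungsten: ΔL = 4.5×10⁻⁶ × 1.045 m × 337.96 = 1.5893×10⁻³ m = 1.5893 mm
difference = 4.9444 − 1.5893 = 3.3551 mm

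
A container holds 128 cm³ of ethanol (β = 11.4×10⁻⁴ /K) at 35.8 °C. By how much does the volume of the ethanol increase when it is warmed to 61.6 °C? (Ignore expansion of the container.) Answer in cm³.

ΔV = 3.76 cm³

|ΔT| = |61.6 − 35.8| = 25.8 K
ΔV = βV₀ΔT = (11.4×10⁻⁴)(128)(25.8) = 3.76 cm³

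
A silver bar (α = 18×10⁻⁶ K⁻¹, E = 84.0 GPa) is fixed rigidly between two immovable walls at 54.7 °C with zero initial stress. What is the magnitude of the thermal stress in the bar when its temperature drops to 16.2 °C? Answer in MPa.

Fully constrained: the free strain ε = αΔT is blocked, so σ = Eε = EαΔT.
|ΔT| = 38.5 K
σ = 84.0×10⁹ × 18×10⁻⁶ × 38.5 = 5.82×10⁷ Pa

σ = 58.2 MPa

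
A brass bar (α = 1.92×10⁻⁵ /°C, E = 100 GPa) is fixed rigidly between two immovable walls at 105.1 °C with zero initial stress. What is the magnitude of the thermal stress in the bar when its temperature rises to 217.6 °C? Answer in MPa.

σ = 216 MPa

Fully constrained: the free strain ε = αΔT is blocked, so σ = Eε = EαΔT.
|ΔT| = 112.5 K
σ = 100×10⁹ × 1.92×10⁻⁵ × 112.5 = 2.16×10⁸ Pa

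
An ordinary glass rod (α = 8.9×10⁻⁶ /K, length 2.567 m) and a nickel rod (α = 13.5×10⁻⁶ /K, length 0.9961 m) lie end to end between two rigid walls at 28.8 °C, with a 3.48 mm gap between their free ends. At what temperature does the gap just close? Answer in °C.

T = 125 °C

Gap closes when ΔL₁ + ΔL₂ = 3.48 mm = 3.48×10⁻³ m
(α₁L₁ + α₂L₂)ΔT = g
α₁L₁ + α₂L₂ = 8.9×10⁻⁶×2.567 + 13.5×10⁻⁶×0.9961 = 3.629365×10⁻⁵ m/K
ΔT = 3.48×10⁻³ / 3.629365×10⁻⁵ = 95.88 K
T = 28.8 + 95.88 = 124.68 °C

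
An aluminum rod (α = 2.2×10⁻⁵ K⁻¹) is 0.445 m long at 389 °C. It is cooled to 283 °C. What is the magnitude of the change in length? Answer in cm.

|ΔT| = |283 − 389| = 106 K
ΔL = αL₀ΔT = (2.2×10⁻⁵)(0.445)(106) = 1.04×10⁻³ m

ΔL = 0.104 cm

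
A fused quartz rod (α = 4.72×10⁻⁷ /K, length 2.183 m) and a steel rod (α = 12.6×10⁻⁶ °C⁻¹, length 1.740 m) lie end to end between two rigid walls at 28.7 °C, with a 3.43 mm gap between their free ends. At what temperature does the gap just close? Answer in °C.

T = 178 °C

Gap closes when ΔL₁ + ΔL₂ = 3.43 mm = 3.43×10⁻³ m
(α₁L₁ + α₂L₂)ΔT = g
α₁L₁ + α₂L₂ = 4.72×10⁻⁷×2.183 + 12.6×10⁻⁶×1.740 = 2.2954376×10⁻⁵ m/K
ΔT = 3.43×10⁻³ / 2.2954376×10⁻⁵ = 149.43 K
T = 28.7 + 149.43 = 178.13 °C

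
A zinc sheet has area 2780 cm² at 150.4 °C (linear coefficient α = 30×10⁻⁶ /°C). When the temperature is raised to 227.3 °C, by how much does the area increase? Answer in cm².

Area coefficient ≈ 2α; |ΔT| = 76.9 K
ΔA = 2αA₀ΔT = 2(30×10⁻⁶)(2780)(76.9) = 12.8 cm²

ΔA = 12.8 cm²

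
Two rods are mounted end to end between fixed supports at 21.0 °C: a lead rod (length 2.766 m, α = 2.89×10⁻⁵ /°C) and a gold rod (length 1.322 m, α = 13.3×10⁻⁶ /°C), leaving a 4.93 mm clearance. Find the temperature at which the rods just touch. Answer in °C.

α₁L₁ = 7.99374×10⁻⁵ m/K, α₂L₂ = 1.75826×10⁻⁵ m/K → total 9.752×10⁻⁵ m/K
ΔT = g/(α₁L₁+α₂L₂) = 4.93×10⁻³ / 9.752×10⁻⁵ = 50.554 K
T = 21.0 + 50.554 = 71.554 °C

T = 71.6 °C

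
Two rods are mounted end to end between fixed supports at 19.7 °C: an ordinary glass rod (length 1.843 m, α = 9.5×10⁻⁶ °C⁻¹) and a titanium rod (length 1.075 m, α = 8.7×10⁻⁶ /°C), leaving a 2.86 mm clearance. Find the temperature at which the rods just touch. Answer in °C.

Gap closes when ΔL₁ + ΔL₂ = 2.86 mm = 2.86×10⁻³ m
(α₁L₁ + α₂L₂)ΔT = g
α₁L₁ + α₂L₂ = 9.5×10⁻⁶×1.843 + 8.7×10⁻⁶×1.075 = 2.6861×10⁻⁵ m/K
ΔT = 2.86×10⁻³ / 2.6861×10⁻⁵ = 106.47 K
T = 19.7 + 106.47 = 126.17 °C

T = 126 °C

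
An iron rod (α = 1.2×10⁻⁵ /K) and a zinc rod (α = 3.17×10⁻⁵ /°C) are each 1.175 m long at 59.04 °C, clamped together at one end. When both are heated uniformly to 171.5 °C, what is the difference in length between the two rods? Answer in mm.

ΔT = 112.46 K
iron: ΔL = 1.2×10⁻⁵ × 1.175 m × 112.46 = 1.5857×10⁻³ m = 1.5857 mm
zinc: ΔL = 3.17×10⁻⁵ × 1.175 m × 112.46 = 4.1889×10⁻³ m = 4.1889 mm
difference = 4.1889 − 1.5857 = 2.6032 mm

2.60 mm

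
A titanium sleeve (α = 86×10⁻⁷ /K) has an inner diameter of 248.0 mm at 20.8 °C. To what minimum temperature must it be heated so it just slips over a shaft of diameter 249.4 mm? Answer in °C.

Required Δd = 249.4 − 248.0 = 1.4 mm
Δd = αd₀ΔT ⇒ ΔT = Δd/(αd₀) = 1.4 / (86×10⁻⁷ × 248.0) = 656.41 K
T_min = 20.8 + 656.41 = 677.21 °C

T = 677 °C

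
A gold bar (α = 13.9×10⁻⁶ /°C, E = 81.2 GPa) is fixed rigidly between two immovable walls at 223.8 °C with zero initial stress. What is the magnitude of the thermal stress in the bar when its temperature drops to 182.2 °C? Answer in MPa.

σ = 47.0 MPa

Fully constrained: the free strain ε = αΔT is blocked, so σ = Eε = EαΔT.
|ΔT| = 41.6 K
σ = 81.2×10⁹ × 13.9×10⁻⁶ × 41.6 = 4.70×10⁷ Pa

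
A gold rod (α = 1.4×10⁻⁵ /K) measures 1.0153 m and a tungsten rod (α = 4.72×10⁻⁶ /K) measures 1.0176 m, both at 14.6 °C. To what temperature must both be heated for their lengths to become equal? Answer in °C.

T = 259.0 °C

L₁(1 + α₁ΔT) = L₂(1 + α₂ΔT) ⇒ ΔT = (L₂ − L₁)/(α₁L₁ − α₂L₂)
L₂ − L₁ = 1.0176 − 1.0153 = 2.30×10⁻³ m
α₁L₁ − α₂L₂ = 1.4×10⁻⁵×1.0153 − 4.72×10⁻⁶×1.0176 = 9.411128×10⁻⁶ m/K
ΔT = 2.30×10⁻³ / 9.411128×10⁻⁶ = 244.392 K
T = 14.6 + 244.392 = 258.992 °C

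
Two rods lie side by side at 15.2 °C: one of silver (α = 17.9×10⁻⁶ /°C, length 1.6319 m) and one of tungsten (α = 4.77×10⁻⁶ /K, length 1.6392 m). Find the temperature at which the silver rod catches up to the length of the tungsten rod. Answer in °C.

T = 356.4 °C

L₁(1 + α₁ΔT) = L₂(1 + α₂ΔT) ⇒ ΔT = (L₂ − L₁)/(α₁L₁ − α₂L₂)
L₂ − L₁ = 1.6392 − 1.6319 = 7.30×10⁻³ m
α₁L₁ − α₂L₂ = 17.9×10⁻⁶×1.6319 − 4.77×10⁻⁶×1.6392 = 2.1392026×10⁻⁵ m/K
ΔT = 7.30×10⁻³ / 2.1392026×10⁻⁵ = 341.249 K
T = 15.2 + 341.249 = 356.449 °C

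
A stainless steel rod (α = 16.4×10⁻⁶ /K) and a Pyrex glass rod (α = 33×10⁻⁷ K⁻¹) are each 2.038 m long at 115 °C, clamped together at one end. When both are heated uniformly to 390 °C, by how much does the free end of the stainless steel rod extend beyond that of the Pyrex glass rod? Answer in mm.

7.34 mm

ΔT = 275 K
stainless steel: ΔL = 16.4×10⁻⁶ × 2.038 m × 275 = 9.1914×10⁻³ m = 9.1914 mm
Pyrex glass: ΔL = 33×10⁻⁷ × 2.038 m × 275 = 1.8495×10⁻³ m = 1.8495 mm
difference = 9.1914 − 1.8495 = 7.3419 mm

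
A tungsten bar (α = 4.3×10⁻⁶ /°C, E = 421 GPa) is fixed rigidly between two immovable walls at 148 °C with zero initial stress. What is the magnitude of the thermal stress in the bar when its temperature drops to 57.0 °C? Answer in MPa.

σ = 165 MPa

Fully constrained: the free strain ε = αΔT is blocked, so σ = Eε = EαΔT.
|ΔT| = 91.0 K
σ = 421×10⁹ × 4.3×10⁻⁶ × 91.0 = 1.65×10⁸ Pa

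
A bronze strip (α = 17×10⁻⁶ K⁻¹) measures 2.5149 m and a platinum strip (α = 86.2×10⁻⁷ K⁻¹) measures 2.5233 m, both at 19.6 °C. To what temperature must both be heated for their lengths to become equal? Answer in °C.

L₁(1 + α₁ΔT) = L₂(1 + α₂ΔT) ⇒ ΔT = (L₂ − L₁)/(α₁L₁ − α₂L₂)
L₂ − L₁ = 2.5233 − 2.5149 = 8.40×10⁻³ m
α₁L₁ − α₂L₂ = 17×10⁻⁶×2.5149 − 86.2×10⁻⁷×2.5233 = 2.1002454×10⁻⁵ m/K
ΔT = 8.40×10⁻³ / 2.1002454×10⁻⁵ = 399.953 K
T = 19.6 + 399.953 = 419.553 °C

T = 419.6 °C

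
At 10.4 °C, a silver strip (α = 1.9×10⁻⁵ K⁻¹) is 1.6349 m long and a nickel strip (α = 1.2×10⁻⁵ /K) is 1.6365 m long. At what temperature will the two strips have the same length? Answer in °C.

T = 150.4 °C

Equal length when α₁L₁ΔT − α₂L₂ΔT = L₂ − L₁ = 1.60×10⁻³ m
α₁L₁ = 3.10631×10⁻⁵, α₂L₂ = 1.9638×10⁻⁵ → Δ(αL) = 1.14251×10⁻⁵ m/K
ΔT = 1.60×10⁻³ / 1.14251×10⁻⁵ = 140.043 K, so T = 10.4 + 140.043 = 150.443 °C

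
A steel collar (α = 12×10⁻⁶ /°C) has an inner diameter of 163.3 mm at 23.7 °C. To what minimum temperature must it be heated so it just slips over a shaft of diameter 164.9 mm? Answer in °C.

T = 840 °C

Required Δd = 164.9 − 163.3 = 1.6 mm
Δd = αd₀ΔT ⇒ ΔT = Δd/(αd₀) = 1.6 / (12×10⁻⁶ × 163.3) = 816.49 K
T_min = 23.7 + 816.49 = 840.19 °C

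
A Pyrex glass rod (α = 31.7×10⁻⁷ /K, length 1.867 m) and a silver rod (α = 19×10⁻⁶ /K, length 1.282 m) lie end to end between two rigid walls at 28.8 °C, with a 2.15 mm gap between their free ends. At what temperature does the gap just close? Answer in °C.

T = 99.8 °C

Gap closes when ΔL₁ + ΔL₂ = 2.15 mm = 2.15×10⁻³ m
(α₁L₁ + α₂L₂)ΔT = g
α₁L₁ + α₂L₂ = 31.7×10⁻⁷×1.867 + 19×10⁻⁶×1.282 = 3.027639×10⁻⁵ m/K
ΔT = 2.15×10⁻³ / 3.027639×10⁻⁵ = 71.012 K
T = 28.8 + 71.012 = 99.812 °C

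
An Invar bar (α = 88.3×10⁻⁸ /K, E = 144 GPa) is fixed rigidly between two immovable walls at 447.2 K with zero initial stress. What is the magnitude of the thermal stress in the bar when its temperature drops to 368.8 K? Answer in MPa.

σ = 9.97 MPa

Fully constrained: the free strain ε = αΔT is blocked, so σ = Eε = EαΔT.
|ΔT| = 78.4 K
σ = 144×10⁹ × 88.3×10⁻⁸ × 78.4 = 9.97×10⁶ Pa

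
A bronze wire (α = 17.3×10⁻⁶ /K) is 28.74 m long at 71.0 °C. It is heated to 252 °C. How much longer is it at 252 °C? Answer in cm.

|ΔT| = |252 − 71.0| = 181.0 K
ΔL = αL₀ΔT = (17.3×10⁻⁶)(28.74)(181.0) = 9.00×10⁻² m

ΔL = 9.00 cm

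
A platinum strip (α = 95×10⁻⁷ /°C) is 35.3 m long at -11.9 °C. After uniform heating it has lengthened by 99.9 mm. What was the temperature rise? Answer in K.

ΔL = αL₀ΔT ⇒ ΔT = ΔL / (αL₀)
ΔT = 99.9×10⁻³ m / (95×10⁻⁷ × 35.3 m) = 297.90 K

ΔT = 298 K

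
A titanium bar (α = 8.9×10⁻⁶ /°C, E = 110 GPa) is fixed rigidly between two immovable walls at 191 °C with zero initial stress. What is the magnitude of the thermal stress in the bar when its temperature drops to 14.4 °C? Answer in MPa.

Fully constrained: the free strain ε = αΔT is blocked, so σ = Eε = EαΔT.
|ΔT| = 176.6 K
σ = 110×10⁹ × 8.9×10⁻⁶ × 176.6 = 1.73×10⁸ Pa

σ = 173 MPa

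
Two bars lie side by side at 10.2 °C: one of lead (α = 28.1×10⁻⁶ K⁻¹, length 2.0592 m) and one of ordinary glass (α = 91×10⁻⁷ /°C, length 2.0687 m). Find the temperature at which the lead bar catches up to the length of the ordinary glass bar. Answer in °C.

T = 253.6 °C

Equal length when α₁L₁ΔT − α₂L₂ΔT = L₂ − L₁ = 9.50×10⁻³ m
α₁L₁ = 5.786352×10⁻⁵, α₂L₂ = 1.882517×10⁻⁵ → Δ(αL) = 3.903835×10⁻⁵ m/K
ΔT = 9.50×10⁻³ / 3.903835×10⁻⁵ = 243.350 K, so T = 10.2 + 243.350 = 253.550 °C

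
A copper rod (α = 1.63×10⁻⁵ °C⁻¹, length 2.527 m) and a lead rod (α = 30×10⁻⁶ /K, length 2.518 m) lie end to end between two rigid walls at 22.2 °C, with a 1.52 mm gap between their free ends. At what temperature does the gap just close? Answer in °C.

T = 35.2 °C

α₁L₁ = 4.11901×10⁻⁵ m/K, α₂L₂ = 7.554×10⁻⁵ m/K → total 1.167301×10⁻⁴ m/K
ΔT = g/(α₁L₁+α₂L₂) = 1.52×10⁻³ / 1.167301×10⁻⁴ = 13.021 K
T = 22.2 + 13.021 = 35.221 °C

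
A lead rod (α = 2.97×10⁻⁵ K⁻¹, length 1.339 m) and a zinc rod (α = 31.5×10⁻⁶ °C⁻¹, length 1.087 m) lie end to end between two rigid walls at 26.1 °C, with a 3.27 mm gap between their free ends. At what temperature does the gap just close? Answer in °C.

T = 70.3 °C

Gap closes when ΔL₁ + ΔL₂ = 3.27 mm = 3.27×10⁻³ m
(α₁L₁ + α₂L₂)ΔT = g
α₁L₁ + α₂L₂ = 2.97×10⁻⁵×1.339 + 31.5×10⁻⁶×1.087 = 7.40088×10⁻⁵ m/K
ΔT = 3.27×10⁻³ / 7.40088×10⁻⁵ = 44.184 K
T = 26.1 + 44.184 = 70.284 °C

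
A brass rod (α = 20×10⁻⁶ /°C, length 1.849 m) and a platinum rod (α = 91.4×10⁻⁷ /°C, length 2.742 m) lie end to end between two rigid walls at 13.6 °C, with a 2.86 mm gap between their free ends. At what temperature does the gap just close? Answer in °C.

T = 59.7 °C

Gap closes when ΔL₁ + ΔL₂ = 2.86 mm = 2.86×10⁻³ m
(α₁L₁ + α₂L₂)ΔT = g
α₁L₁ + α₂L₂ = 20×10⁻⁶×1.849 + 91.4×10⁻⁷×2.742 = 6.204188×10⁻⁵ m/K
ΔT = 2.86×10⁻³ / 6.204188×10⁻⁵ = 46.098 K
T = 13.6 + 46.098 = 59.698 °C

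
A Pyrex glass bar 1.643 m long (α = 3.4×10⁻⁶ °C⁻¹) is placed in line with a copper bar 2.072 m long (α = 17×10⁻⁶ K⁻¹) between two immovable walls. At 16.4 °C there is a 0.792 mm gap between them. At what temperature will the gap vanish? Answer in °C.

α₁L₁ = 5.5862×10⁻⁶ m/K, α₂L₂ = 3.5224×10⁻⁵ m/K → total 4.08102×10⁻⁵ m/K
ΔT = g/(α₁L₁+α₂L₂) = 7.92×10⁻⁴ / 4.08102×10⁻⁵ = 19.407 K
T = 16.4 + 19.407 = 35.807 °C

T = 35.8 °C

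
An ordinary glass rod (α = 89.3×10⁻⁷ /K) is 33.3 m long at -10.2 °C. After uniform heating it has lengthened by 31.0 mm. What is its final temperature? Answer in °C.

ΔL = αL₀ΔT ⇒ ΔT = ΔL / (αL₀)
ΔT = 31.0×10⁻³ m / (89.3×10⁻⁷ × 33.3 m) = 104.248 K
T = -10.2 + 104.248 = 94.048 °C

T = 94.0 °C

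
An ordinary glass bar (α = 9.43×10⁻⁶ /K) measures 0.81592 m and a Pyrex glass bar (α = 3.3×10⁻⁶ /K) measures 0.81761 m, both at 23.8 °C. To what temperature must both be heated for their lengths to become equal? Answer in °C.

L₁(1 + α₁ΔT) = L₂(1 + α₂ΔT) ⇒ ΔT = (L₂ − L₁)/(α₁L₁ − α₂L₂)
L₂ − L₁ = 0.81761 − 0.81592 = 1.69×10⁻³ m
α₁L₁ − α₂L₂ = 9.43×10⁻⁶×0.81592 − 3.3×10⁻⁶×0.81761 = 4.9960126×10⁻⁶ m/K
ΔT = 1.69×10⁻³ / 4.9960126×10⁻⁶ = 338.270 K
T = 23.8 + 338.270 = 362.070 °C

T = 362.1 °C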